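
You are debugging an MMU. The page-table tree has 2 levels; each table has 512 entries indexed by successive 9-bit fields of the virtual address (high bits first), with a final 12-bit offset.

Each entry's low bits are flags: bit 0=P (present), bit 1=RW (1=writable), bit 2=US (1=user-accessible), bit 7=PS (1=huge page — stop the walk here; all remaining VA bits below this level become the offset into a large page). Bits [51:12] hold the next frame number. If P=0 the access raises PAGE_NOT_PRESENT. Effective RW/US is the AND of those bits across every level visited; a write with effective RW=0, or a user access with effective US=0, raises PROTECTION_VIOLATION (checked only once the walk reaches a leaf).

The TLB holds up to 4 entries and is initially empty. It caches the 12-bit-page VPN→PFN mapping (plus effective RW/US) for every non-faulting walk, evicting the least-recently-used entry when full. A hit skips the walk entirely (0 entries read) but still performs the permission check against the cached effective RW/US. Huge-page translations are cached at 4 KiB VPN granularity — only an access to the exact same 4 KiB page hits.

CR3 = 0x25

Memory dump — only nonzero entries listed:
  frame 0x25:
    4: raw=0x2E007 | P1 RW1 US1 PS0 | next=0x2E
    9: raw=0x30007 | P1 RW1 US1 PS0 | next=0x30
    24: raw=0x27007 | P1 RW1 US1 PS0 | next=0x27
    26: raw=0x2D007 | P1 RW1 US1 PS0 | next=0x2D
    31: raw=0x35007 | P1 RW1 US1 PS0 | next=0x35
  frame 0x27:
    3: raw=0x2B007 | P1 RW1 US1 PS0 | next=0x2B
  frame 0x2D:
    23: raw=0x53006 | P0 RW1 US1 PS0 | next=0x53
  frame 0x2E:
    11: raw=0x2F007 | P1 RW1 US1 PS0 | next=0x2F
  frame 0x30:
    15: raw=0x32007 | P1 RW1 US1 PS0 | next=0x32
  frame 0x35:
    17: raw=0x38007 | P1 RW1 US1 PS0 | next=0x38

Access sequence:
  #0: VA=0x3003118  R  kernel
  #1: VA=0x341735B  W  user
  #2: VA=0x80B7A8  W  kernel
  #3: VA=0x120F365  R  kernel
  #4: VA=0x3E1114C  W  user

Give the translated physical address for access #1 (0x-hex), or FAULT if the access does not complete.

Per-access translation:
#0 VA=0x3003118 (r,kernel):
  L0 @0x25[24] → 0x27007  P=1,RW=1,US=1,PS=0
  L1 @0x27[3] → 0x2B007  P=1,RW=1,US=1,PS=0
  ⇒ phys 0x2B118  [2 reads]
#1 VA=0x341735B (w,user):
  L0 @0x25[26] → 0x2D007  P=1,RW=1,US=1,PS=0
  L1 @0x2D[23] → 0x53006  P=0,RW=1,US=1,PS=0
  → PAGE_NOT_PRESENT  (2 entries read)
#2 VA=0x80B7A8 (w,kernel):
  L0 @0x25[4] → 0x2E007  P=1,RW=1,US=1,PS=0
  L1 @0x2E[11] → 0x2F007  P=1,RW=1,US=1,PS=0
  ⇒ phys 0x2F7A8  [2 reads]
#3 VA=0x120F365 (r,kernel):
  L0 @0x25[9] → 0x30007  P=1,RW=1,US=1,PS=0
  L1 @0x30[15] → 0x32007  P=1,RW=1,US=1,PS=0
  ⇒ phys 0x32365  [2 reads]
#4 VA=0x3E1114C (w,user):
  L0 @0x25[31] → 0x35007  P=1,RW=1,US=1,PS=0
  L1 @0x35[17] → 0x38007  P=1,RW=1,US=1,PS=0
  ⇒ phys 0x3814C  [2 reads]

Access #1 PA: FAULT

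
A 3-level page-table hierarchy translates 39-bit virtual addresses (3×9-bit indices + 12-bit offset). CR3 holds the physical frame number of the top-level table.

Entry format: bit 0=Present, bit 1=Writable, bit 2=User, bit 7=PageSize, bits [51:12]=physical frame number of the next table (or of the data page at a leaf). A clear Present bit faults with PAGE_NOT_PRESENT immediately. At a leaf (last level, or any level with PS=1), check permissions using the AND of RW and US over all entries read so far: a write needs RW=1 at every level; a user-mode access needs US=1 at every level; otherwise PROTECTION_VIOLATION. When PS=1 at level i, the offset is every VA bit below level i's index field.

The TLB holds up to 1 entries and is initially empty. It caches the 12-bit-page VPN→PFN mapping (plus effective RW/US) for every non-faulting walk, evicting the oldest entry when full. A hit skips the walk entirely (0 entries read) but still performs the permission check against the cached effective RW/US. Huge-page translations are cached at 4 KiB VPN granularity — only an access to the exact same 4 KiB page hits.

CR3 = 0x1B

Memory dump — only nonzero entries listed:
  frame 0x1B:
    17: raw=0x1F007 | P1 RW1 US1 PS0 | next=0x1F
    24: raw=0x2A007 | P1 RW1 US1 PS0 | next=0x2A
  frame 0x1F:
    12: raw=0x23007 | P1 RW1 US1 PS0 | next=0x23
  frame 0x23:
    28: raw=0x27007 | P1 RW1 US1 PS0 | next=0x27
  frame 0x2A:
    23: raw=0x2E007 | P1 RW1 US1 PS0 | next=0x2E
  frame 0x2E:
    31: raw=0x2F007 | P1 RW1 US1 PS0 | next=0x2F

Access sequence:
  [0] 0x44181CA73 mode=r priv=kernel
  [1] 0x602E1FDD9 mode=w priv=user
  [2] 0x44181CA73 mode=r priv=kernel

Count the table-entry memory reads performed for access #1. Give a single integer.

Per-access translation:
#0 VA=0x44181CA73 (r,kernel):
  L0: frame=0x1B idx=17 entry=0x1F007 [P=1 RW=1 US=1 PS=0]
  L1: frame=0x1F idx=12 entry=0x23007 [P=1 RW=1 US=1 PS=0]
  L2: frame=0x23 idx=28 entry=0x27007 [P=1 RW=1 US=1 PS=0]
  ⇒ phys 0x27A73  [3 reads]
#1 VA=0x602E1FDD9 (w,user):
  L0: frame=0x1B idx=24 entry=0x2A007 [P=1 RW=1 US=1 PS=0]
  L1: frame=0x2A idx=23 entry=0x2E007 [P=1 RW=1 US=1 PS=0]
  L2: frame=0x2E idx=31 entry=0x2F007 [P=1 RW=1 US=1 PS=0]
  ⇒ phys 0x2FDD9  [3 reads]
#2 VA=0x44181CA73 (r,kernel):
  L0: frame=0x1B idx=17 entry=0x1F007 [P=1 RW=1 US=1 PS=0]
  L1: frame=0x1F idx=12 entry=0x23007 [P=1 RW=1 US=1 PS=0]
  L2: frame=0x23 idx=28 entry=0x27007 [P=1 RW=1 US=1 PS=0]
  ⇒ phys 0x27A73  [3 reads]

Entries read for #1: 3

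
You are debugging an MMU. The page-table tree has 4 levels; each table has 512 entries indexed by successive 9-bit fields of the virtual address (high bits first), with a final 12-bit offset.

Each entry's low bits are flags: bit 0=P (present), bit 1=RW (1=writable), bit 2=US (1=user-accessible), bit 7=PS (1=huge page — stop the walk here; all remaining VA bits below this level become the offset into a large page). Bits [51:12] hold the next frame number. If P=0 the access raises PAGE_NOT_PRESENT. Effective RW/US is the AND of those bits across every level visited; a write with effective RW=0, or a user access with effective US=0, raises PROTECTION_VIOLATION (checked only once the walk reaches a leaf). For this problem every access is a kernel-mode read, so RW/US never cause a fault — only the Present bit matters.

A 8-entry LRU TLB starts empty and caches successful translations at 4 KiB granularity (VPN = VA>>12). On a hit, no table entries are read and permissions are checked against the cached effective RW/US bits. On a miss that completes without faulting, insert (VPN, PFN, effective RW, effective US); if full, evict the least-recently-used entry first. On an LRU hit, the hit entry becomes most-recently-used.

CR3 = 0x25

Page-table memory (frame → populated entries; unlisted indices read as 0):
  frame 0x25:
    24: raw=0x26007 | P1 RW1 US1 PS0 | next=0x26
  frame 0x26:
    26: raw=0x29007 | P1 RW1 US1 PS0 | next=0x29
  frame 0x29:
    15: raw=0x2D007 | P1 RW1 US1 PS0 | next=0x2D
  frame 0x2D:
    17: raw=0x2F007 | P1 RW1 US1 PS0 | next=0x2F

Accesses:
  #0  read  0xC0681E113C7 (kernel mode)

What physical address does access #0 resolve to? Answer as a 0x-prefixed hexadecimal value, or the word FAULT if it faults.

Per-access translation:
#0 VA=0xC0681E113C7 (r,kernel):
  L0 @0x25[24] → 0x26007  P=1,RW=1,US=1,PS=0
  L1 @0x26[26] → 0x29007  P=1,RW=1,US=1,PS=0
  L2 @0x29[15] → 0x2D007  P=1,RW=1,US=1,PS=0
  L3 @0x2D[17] → 0x2F007  P=1,RW=1,US=1,PS=0
  ⇒ phys 0x2F3C7  [4 reads]

Access #0 PA: 0x2F3C7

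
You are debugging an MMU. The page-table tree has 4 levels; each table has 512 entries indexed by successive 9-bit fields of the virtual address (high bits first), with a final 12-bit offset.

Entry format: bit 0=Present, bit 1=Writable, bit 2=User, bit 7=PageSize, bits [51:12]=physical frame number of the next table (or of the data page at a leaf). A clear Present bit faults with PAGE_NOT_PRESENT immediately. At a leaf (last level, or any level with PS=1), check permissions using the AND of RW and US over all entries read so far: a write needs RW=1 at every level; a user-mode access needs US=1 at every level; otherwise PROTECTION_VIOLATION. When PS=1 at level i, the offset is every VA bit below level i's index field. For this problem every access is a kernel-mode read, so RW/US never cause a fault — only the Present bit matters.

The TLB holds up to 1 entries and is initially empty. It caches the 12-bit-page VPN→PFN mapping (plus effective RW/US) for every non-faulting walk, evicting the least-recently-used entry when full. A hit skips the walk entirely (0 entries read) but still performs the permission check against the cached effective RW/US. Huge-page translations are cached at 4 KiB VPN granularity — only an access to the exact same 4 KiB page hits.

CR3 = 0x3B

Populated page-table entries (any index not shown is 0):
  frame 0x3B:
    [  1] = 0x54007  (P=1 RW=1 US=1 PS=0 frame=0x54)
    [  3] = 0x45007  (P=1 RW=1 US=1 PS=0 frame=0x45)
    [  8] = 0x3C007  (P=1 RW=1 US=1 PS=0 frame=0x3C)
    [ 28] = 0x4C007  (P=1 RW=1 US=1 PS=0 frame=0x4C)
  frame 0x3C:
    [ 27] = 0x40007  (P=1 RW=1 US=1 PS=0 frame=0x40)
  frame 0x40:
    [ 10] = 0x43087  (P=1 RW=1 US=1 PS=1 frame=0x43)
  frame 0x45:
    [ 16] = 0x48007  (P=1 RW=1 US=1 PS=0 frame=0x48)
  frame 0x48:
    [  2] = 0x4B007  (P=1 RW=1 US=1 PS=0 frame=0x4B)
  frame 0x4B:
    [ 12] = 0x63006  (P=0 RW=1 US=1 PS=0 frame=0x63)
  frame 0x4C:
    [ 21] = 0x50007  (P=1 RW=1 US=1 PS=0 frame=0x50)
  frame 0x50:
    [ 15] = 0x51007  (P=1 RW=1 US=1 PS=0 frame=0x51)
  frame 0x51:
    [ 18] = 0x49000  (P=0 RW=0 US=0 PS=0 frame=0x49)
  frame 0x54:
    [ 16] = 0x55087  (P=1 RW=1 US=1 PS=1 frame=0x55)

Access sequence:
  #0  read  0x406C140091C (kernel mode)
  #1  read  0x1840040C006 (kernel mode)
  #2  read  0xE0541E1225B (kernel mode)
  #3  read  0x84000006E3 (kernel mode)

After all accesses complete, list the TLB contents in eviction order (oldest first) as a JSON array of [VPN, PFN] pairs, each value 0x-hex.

Walk each access:
#0 VA=0x406C140091C (r,kernel):
  lvl0: tbl 0x3B, slot 8 ⇒ 0x3C007 (P1/RW1/US1/PS0)
  lvl1: tbl 0x3C, slot 27 ⇒ 0x40007 (P1/RW1/US1/PS0)
  lvl2: tbl 0x40, slot 10 ⇒ 0x43087 (P1/RW1/US1/PS1)
  → PA=0x4391C (huge @L2)  (3 entries read)
#1 VA=0x1840040C006 (r,kernel):
  lvl0: tbl 0x3B, slot 3 ⇒ 0x45007 (P1/RW1/US1/PS0)
  lvl1: tbl 0x45, slot 16 ⇒ 0x48007 (P1/RW1/US1/PS0)
  lvl2: tbl 0x48, slot 2 ⇒ 0x4B007 (P1/RW1/US1/PS0)
  lvl3: tbl 0x4B, slot 12 ⇒ 0x63006 (P0/RW1/US1/PS0)
  ⇒ fault: PAGE_NOT_PRESENT  — 4 lookups
#2 VA=0xE0541E1225B (r,kernel):
  lvl0: tbl 0x3B, slot 28 ⇒ 0x4C007 (P1/RW1/US1/PS0)
  lvl1: tbl 0x4C, slot 21 ⇒ 0x50007 (P1/RW1/US1/PS0)
  lvl2: tbl 0x50, slot 15 ⇒ 0x51007 (P1/RW1/US1/PS0)
  lvl3: tbl 0x51, slot 18 ⇒ 0x49000 (P0/RW0/US0/PS0)
  ⇒ fault: PAGE_NOT_PRESENT  — 4 lookups
#3 VA=0x84000006E3 (r,kernel):
  lvl0: tbl 0x3B, slot 1 ⇒ 0x54007 (P1/RW1/US1/PS0)
  lvl1: tbl 0x54, slot 16 ⇒ 0x55087 (P1/RW1/US1/PS1)
  → PA=0x556E3 (huge @L1)  (2 entries read)

TLB: [["0x8400000", "0x55"]]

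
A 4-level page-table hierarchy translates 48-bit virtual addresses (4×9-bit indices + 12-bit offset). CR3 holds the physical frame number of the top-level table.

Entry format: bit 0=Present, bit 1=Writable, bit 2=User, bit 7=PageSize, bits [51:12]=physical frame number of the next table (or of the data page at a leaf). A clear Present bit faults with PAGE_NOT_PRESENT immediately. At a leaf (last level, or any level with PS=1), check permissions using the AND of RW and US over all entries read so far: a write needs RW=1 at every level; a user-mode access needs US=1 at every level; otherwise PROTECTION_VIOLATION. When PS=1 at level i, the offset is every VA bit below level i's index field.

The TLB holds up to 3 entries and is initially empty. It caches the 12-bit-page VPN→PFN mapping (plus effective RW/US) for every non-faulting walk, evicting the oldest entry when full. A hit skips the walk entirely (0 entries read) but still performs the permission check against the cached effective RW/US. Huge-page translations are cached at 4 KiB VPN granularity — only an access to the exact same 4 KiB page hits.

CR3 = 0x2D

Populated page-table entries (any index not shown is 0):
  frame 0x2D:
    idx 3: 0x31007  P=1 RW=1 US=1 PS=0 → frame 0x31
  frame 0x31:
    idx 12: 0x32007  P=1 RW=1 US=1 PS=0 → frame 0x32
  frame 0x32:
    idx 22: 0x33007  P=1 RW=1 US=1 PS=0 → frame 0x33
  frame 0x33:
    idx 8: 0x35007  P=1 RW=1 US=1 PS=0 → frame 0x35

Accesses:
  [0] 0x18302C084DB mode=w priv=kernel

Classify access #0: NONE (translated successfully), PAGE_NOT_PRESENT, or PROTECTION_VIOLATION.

Walk each access:
#0 VA=0x18302C084DB (w,kernel):
  lvl0: tbl 0x2D, slot 3 ⇒ 0x31007 (P1/RW1/US1/PS0)
  lvl1: tbl 0x31, slot 12 ⇒ 0x32007 (P1/RW1/US1/PS0)
  lvl2: tbl 0x32, slot 22 ⇒ 0x33007 (P1/RW1/US1/PS0)
  lvl3: tbl 0x33, slot 8 ⇒ 0x35007 (P1/RW1/US1/PS0)
  → PA=0x354DB  (4 entries read)

Access #0 fault: NONE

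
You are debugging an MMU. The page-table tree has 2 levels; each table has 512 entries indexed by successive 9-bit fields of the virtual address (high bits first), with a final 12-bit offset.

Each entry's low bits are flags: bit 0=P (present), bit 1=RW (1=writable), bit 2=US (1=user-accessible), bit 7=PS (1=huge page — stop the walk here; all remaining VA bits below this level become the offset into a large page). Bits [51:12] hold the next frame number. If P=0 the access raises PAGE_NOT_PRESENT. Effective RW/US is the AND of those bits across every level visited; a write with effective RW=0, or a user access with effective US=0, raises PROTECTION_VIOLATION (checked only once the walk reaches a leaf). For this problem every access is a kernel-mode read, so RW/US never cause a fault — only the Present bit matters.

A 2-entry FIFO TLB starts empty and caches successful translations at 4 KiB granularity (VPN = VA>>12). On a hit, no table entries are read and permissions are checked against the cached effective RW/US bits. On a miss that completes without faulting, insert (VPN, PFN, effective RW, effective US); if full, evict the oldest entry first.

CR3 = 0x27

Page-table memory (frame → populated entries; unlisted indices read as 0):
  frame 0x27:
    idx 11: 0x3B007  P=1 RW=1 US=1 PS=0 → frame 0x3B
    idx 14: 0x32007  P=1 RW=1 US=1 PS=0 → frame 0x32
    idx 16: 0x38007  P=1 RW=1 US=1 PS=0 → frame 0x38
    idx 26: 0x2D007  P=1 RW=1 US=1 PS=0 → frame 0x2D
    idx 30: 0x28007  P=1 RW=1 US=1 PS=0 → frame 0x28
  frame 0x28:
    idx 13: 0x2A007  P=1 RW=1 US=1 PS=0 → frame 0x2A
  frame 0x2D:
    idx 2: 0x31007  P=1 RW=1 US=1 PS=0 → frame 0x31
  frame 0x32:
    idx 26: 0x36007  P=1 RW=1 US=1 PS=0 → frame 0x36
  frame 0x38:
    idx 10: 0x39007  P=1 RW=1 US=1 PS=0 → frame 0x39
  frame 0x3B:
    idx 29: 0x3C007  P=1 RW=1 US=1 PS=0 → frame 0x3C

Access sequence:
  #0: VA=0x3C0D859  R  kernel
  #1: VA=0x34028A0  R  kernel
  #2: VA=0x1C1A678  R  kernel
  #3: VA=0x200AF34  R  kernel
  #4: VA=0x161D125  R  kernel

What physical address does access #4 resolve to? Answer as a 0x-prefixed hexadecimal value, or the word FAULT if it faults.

Walk each access:
#0 VA=0x3C0D859 (r,kernel):
  [0] read 0x27 idx=30: raw=0x28007 flags P=1 W=1 U=1 S=0
  [1] read 0x28 idx=13: raw=0x2A007 flags P=1 W=1 U=1 S=0
  ⇒ phys 0x2A859  [2 reads]
#1 VA=0x34028A0 (r,kernel):
  [0] read 0x27 idx=26: raw=0x2D007 flags P=1 W=1 U=1 S=0
  [1] read 0x2D idx=2: raw=0x31007 flags P=1 W=1 U=1 S=0
  ⇒ phys 0x318A0  [2 reads]
#2 VA=0x1C1A678 (r,kernel):
  [0] read 0x27 idx=14: raw=0x32007 flags P=1 W=1 U=1 S=0
  [1] read 0x32 idx=26: raw=0x36007 flags P=1 W=1 U=1 S=0
  ⇒ phys 0x36678  [2 reads]
#3 VA=0x200AF34 (r,kernel):
  [0] read 0x27 idx=16: raw=0x38007 flags P=1 W=1 U=1 S=0
  [1] read 0x38 idx=10: raw=0x39007 flags P=1 W=1 U=1 S=0
  ⇒ phys 0x39F34  [2 reads]
#4 VA=0x161D125 (r,kernel):
  [0] read 0x27 idx=11: raw=0x3B007 flags P=1 W=1 U=1 S=0
  [1] read 0x3B idx=29: raw=0x3C007 flags P=1 W=1 U=1 S=0
  ⇒ phys 0x3C125  [2 reads]

Access #4 PA: 0x3C125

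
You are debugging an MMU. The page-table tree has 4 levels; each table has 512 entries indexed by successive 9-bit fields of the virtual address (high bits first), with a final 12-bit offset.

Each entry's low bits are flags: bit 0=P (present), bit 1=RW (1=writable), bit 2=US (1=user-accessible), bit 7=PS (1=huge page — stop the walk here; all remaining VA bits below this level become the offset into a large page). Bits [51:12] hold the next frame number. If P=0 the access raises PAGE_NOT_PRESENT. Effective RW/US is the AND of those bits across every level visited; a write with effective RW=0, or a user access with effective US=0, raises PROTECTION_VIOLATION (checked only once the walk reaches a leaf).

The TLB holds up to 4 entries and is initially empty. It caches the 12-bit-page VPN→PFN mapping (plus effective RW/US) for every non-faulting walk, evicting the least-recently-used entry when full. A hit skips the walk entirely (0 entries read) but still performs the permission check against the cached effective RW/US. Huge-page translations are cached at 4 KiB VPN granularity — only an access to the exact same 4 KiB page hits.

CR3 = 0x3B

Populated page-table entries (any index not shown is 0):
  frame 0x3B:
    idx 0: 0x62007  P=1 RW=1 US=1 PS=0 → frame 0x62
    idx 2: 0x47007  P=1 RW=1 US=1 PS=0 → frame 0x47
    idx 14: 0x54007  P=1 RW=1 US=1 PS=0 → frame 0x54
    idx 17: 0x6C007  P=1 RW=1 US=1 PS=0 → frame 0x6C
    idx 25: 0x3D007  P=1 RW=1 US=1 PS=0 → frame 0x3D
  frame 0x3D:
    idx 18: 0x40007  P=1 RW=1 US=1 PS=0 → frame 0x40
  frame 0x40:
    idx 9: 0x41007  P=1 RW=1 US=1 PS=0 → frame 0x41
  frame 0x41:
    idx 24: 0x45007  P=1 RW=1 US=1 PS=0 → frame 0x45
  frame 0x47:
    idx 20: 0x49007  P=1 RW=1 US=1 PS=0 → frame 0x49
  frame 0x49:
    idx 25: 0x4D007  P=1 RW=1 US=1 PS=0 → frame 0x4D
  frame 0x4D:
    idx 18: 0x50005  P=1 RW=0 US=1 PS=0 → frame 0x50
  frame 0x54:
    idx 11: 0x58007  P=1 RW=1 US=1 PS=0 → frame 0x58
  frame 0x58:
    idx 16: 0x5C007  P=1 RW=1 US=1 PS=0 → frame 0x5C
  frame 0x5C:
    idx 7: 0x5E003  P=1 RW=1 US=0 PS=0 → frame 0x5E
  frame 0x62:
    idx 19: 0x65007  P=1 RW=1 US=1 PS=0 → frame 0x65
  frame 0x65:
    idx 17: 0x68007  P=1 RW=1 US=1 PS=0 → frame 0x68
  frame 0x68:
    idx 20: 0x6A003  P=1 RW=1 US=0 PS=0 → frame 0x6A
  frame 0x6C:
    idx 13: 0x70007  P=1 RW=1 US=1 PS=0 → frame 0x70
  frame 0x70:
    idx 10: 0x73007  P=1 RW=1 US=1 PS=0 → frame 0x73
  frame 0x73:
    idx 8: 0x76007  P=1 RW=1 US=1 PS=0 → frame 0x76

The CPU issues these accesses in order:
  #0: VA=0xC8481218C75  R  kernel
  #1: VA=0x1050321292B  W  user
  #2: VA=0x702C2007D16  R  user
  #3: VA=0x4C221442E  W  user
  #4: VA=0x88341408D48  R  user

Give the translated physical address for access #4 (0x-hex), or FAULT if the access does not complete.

Walk each access:
#0 VA=0xC8481218C75 (r,kernel):
  L0: frame=0x3B idx=25 entry=0x3D007 [P=1 RW=1 US=1 PS=0]
  L1: frame=0x3D idx=18 entry=0x40007 [P=1 RW=1 US=1 PS=0]
  L2: frame=0x40 idx=9 entry=0x41007 [P=1 RW=1 US=1 PS=0]
  L3: frame=0x41 idx=24 entry=0x45007 [P=1 RW=1 US=1 PS=0]
  ⇒ phys 0x45C75  [4 reads]
#1 VA=0x1050321292B (w,user):
  L0: frame=0x3B idx=2 entry=0x47007 [P=1 RW=1 US=1 PS=0]
  L1: frame=0x47 idx=20 entry=0x49007 [P=1 RW=1 US=1 PS=0]
  L2: frame=0x49 idx=25 entry=0x4D007 [P=1 RW=1 US=1 PS=0]
  L3: frame=0x4D idx=18 entry=0x50005 [P=1 RW=0 US=1 PS=0]
  ⇒ fault: PROTECTION_VIOLATION  — 4 lookups
#2 VA=0x702C2007D16 (r,user):
  L0: frame=0x3B idx=14 entry=0x54007 [P=1 RW=1 US=1 PS=0]
  L1: frame=0x54 idx=11 entry=0x58007 [P=1 RW=1 US=1 PS=0]
  L2: frame=0x58 idx=16 entry=0x5C007 [P=1 RW=1 US=1 PS=0]
  L3: frame=0x5C idx=7 entry=0x5E003 [P=1 RW=1 US=0 PS=0]
  ⇒ fault: PROTECTION_VIOLATION  — 4 lookups
#3 VA=0x4C221442E (w,user):
  L0: frame=0x3B idx=0 entry=0x62007 [P=1 RW=1 US=1 PS=0]
  L1: frame=0x62 idx=19 entry=0x65007 [P=1 RW=1 US=1 PS=0]
  L2: frame=0x65 idx=17 entry=0x68007 [P=1 RW=1 US=1 PS=0]
  L3: frame=0x68 idx=20 entry=0x6A003 [P=1 RW=1 US=0 PS=0]
  ⇒ fault: PROTECTION_VIOLATION  — 4 lookups
#4 VA=0x88341408D48 (r,user):
  L0: frame=0x3B idx=17 entry=0x6C007 [P=1 RW=1 US=1 PS=0]
  L1: frame=0x6C idx=13 entry=0x70007 [P=1 RW=1 US=1 PS=0]
  L2: frame=0x70 idx=10 entry=0x73007 [P=1 RW=1 US=1 PS=0]
  L3: frame=0x73 idx=8 entry=0x76007 [P=1 RW=1 US=1 PS=0]
  ⇒ phys 0x76D48  [4 reads]

Access #4 PA: 0x76D48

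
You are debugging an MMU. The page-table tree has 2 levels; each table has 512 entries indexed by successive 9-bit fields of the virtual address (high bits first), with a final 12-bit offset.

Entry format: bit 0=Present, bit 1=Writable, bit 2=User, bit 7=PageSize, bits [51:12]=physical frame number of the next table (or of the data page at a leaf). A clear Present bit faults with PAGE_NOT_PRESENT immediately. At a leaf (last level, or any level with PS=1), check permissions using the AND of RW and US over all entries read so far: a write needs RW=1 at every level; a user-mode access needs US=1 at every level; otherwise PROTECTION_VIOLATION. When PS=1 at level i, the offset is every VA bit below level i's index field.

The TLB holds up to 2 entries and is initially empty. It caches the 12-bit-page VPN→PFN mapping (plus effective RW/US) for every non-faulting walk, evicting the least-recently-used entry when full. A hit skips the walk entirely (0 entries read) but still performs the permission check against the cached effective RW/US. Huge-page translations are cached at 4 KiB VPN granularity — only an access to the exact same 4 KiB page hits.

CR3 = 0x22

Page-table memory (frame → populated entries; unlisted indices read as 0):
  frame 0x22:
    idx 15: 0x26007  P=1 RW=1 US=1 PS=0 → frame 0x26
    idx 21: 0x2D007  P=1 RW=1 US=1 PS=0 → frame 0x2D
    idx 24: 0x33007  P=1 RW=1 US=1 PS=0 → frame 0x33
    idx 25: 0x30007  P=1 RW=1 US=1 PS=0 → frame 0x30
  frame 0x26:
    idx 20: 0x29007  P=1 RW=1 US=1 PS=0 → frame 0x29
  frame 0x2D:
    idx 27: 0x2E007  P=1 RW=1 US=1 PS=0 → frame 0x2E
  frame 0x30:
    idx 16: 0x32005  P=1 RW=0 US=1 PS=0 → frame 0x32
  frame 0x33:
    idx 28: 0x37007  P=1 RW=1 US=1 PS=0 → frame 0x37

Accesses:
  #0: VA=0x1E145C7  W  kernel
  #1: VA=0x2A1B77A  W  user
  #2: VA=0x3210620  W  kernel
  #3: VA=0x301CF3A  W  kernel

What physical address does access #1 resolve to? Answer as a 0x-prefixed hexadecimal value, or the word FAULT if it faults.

Walk each access:
#0 VA=0x1E145C7 (w,kernel):
  L0 @0x22[15] → 0x26007  P=1,RW=1,US=1,PS=0
  L1 @0x26[20] → 0x29007  P=1,RW=1,US=1,PS=0
  ⇒ phys 0x295C7  [2 reads]
#1 VA=0x2A1B77A (w,user):
  L0 @0x22[21] → 0x2D007  P=1,RW=1,US=1,PS=0
  L1 @0x2D[27] → 0x2E007  P=1,RW=1,US=1,PS=0
  ⇒ phys 0x2E77A  [2 reads]
#2 VA=0x3210620 (w,kernel):
  L0 @0x22[25] → 0x30007  P=1,RW=1,US=1,PS=0
  L1 @0x30[16] → 0x32005  P=1,RW=0,US=1,PS=0
  ⇒ fault: PROTECTION_VIOLATION  — 2 lookups
#3 VA=0x301CF3A (w,kernel):
  L0 @0x22[24] → 0x33007  P=1,RW=1,US=1,PS=0
  L1 @0x33[28] → 0x37007  P=1,RW=1,US=1,PS=0
  ⇒ phys 0x37F3A  [2 reads]

Access #1 PA: 0x2E77A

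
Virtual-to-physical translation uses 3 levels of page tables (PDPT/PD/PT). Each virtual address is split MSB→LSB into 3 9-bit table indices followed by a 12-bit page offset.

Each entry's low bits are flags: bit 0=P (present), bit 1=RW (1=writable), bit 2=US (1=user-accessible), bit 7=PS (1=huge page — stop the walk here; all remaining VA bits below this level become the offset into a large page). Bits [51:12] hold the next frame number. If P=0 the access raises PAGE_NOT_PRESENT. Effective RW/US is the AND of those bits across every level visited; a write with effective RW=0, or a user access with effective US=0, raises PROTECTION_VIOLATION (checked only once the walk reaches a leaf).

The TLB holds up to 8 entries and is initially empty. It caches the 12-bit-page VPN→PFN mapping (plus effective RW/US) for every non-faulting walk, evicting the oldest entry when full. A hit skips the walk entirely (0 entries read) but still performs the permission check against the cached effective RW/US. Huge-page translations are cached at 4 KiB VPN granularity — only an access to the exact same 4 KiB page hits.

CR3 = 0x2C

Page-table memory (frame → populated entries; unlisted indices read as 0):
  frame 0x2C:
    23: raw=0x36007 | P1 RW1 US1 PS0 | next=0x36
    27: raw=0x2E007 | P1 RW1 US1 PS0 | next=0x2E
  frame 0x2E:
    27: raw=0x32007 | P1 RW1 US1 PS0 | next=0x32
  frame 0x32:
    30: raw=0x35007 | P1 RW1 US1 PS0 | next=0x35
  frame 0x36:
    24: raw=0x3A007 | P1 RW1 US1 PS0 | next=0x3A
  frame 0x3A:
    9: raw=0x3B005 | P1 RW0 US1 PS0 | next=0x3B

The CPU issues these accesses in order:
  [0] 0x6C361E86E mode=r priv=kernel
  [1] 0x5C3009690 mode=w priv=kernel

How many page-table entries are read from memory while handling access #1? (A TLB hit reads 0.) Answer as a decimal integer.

Trace:
#0 VA=0x6C361E86E (r,kernel):
  L0 @0x2C[27] → 0x2E007  P=1,RW=1,US=1,PS=0
  L1 @0x2E[27] → 0x32007  P=1,RW=1,US=1,PS=0
  L2 @0x32[30] → 0x35007  P=1,RW=1,US=1,PS=0
  → PA=0x3586E  (3 entries read)
#1 VA=0x5C3009690 (w,kernel):
  L0 @0x2C[23] → 0x36007  P=1,RW=1,US=1,PS=0
  L1 @0x36[24] → 0x3A007  P=1,RW=1,US=1,PS=0
  L2 @0x3A[9] → 0x3B005  P=1,RW=0,US=1,PS=0
  → PROTECTION_VIOLATION  (3 entries read)

Entries read for #1: 3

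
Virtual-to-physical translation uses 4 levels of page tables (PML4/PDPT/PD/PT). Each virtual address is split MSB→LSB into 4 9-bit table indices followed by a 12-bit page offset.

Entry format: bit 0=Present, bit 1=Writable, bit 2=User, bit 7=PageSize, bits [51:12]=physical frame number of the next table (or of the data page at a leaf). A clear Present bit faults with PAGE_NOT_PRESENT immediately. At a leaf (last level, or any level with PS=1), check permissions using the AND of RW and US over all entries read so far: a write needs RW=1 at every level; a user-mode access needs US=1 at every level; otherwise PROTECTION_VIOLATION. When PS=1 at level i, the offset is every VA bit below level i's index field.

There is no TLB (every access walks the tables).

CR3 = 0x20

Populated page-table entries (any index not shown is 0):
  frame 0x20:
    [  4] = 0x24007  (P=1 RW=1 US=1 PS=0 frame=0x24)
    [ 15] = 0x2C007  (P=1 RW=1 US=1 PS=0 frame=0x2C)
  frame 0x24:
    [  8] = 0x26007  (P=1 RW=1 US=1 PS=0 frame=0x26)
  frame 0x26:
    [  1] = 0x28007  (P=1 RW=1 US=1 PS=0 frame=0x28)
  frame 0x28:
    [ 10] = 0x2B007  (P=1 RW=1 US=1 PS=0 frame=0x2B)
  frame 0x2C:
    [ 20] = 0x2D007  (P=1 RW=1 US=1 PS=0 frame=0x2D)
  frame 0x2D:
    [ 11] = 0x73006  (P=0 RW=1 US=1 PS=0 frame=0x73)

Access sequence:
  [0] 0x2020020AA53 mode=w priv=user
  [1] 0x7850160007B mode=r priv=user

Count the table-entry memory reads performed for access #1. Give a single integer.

Walk each access:
#0 VA=0x2020020AA53 (w,user):
  [0] read 0x20 idx=4: raw=0x24007 flags P=1 W=1 U=1 S=0
  [1] read 0x24 idx=8: raw=0x26007 flags P=1 W=1 U=1 S=0
  [2] read 0x26 idx=1: raw=0x28007 flags P=1 W=1 U=1 S=0
  [3] read 0x28 idx=10: raw=0x2B007 flags P=1 W=1 U=1 S=0
  ⇒ phys 0x2BA53  [4 reads]
#1 VA=0x7850160007B (r,user):
  [0] read 0x20 idx=15: raw=0x2C007 flags P=1 W=1 U=1 S=0
  [1] read 0x2C idx=20: raw=0x2D007 flags P=1 W=1 U=1 S=0
  [2] read 0x2D idx=11: raw=0x73006 flags P=0 W=1 U=1 S=0
  → PAGE_NOT_PRESENT  (3 entries read)

Entries read for #1: 3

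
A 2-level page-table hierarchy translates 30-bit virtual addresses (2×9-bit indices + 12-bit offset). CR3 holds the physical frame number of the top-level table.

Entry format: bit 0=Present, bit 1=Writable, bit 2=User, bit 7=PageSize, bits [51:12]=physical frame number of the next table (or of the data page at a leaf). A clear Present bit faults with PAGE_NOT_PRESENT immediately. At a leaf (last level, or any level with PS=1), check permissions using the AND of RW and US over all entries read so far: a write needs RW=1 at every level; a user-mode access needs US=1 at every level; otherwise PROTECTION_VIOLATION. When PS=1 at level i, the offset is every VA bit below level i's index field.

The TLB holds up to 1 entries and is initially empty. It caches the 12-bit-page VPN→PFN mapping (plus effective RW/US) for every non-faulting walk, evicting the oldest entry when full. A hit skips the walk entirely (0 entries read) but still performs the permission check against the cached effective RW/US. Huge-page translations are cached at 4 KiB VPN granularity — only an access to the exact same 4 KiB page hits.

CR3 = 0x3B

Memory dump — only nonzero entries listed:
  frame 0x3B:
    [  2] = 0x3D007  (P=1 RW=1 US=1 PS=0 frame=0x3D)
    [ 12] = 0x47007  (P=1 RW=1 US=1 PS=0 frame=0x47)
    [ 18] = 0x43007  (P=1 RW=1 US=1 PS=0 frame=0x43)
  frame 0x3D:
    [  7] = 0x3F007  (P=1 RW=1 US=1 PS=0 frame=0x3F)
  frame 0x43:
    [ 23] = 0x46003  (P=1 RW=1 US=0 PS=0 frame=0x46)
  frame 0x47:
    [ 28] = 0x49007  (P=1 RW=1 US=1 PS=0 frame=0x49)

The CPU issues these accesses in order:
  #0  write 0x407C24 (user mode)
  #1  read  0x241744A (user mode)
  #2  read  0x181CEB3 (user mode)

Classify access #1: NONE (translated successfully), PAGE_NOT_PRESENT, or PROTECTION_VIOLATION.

Per-access translation:
#0 VA=0x407C24 (w,user):
  [0] read 0x3B idx=2: raw=0x3D007 flags P=1 W=1 U=1 S=0
  [1] read 0x3D idx=7: raw=0x3F007 flags P=1 W=1 U=1 S=0
  ✓ 0x3FC24  — 2 lookups
#1 VA=0x241744A (r,user):
  [0] read 0x3B idx=18: raw=0x43007 flags P=1 W=1 U=1 S=0
  [1] read 0x43 idx=23: raw=0x46003 flags P=1 W=1 U=0 S=0
  ⇒ fault: PROTECTION_VIOLATION  — 2 lookups
#2 VA=0x181CEB3 (r,user):
  [0] read 0x3B idx=12: raw=0x47007 flags P=1 W=1 U=1 S=0
  [1] read 0x47 idx=28: raw=0x49007 flags P=1 W=1 U=1 S=0
  ✓ 0x49EB3  — 2 lookups

Access #1 fault: PROTECTION_VIOLATION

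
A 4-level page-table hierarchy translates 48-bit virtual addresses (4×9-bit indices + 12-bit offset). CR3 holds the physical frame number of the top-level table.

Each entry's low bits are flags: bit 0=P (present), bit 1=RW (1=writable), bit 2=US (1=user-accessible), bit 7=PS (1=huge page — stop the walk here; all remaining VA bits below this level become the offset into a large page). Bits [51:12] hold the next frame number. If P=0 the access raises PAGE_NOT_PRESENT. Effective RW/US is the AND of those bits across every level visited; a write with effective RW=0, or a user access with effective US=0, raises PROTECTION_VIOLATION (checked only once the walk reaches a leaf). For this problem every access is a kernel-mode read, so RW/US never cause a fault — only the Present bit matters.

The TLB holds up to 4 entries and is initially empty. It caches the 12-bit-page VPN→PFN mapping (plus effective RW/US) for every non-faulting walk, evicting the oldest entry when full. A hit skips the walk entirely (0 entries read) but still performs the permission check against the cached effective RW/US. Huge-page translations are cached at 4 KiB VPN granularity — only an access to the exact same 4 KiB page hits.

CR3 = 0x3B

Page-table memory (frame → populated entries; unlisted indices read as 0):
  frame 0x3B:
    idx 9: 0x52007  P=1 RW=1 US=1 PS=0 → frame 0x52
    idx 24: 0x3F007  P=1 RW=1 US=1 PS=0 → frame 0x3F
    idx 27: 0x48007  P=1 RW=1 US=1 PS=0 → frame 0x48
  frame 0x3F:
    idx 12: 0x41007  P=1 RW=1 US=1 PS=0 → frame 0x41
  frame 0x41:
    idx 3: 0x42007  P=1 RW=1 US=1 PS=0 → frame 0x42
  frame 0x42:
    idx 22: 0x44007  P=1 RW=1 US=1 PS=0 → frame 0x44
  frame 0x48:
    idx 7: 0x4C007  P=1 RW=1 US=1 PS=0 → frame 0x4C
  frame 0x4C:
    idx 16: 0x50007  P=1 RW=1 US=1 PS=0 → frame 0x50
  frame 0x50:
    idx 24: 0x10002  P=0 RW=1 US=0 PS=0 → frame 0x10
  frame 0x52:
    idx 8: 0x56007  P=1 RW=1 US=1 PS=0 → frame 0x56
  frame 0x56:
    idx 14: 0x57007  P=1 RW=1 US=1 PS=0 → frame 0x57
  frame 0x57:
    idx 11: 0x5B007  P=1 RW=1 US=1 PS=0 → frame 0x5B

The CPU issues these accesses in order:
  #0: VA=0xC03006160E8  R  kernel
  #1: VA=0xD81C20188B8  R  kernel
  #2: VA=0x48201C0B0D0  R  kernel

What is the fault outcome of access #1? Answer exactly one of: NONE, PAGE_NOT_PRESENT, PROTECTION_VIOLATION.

Walk each access:
#0 VA=0xC03006160E8 (r,kernel):
  [0] read 0x3B idx=24: raw=0x3F007 flags P=1 W=1 U=1 S=0
  [1] read 0x3F idx=12: raw=0x41007 flags P=1 W=1 U=1 S=0
  [2] read 0x41 idx=3: raw=0x42007 flags P=1 W=1 U=1 S=0
  [3] read 0x42 idx=22: raw=0x44007 flags P=1 W=1 U=1 S=0
  ⇒ phys 0x440E8  [4 reads]
#1 VA=0xD81C20188B8 (r,kernel):
  [0] read 0x3B idx=27: raw=0x48007 flags P=1 W=1 U=1 S=0
  [1] read 0x48 idx=7: raw=0x4C007 flags P=1 W=1 U=1 S=0
  [2] read 0x4C idx=16: raw=0x50007 flags P=1 W=1 U=1 S=0
  [3] read 0x50 idx=24: raw=0x10002 flags P=0 W=1 U=0 S=0
  → PAGE_NOT_PRESENT  (4 entries read)
#2 VA=0x48201C0B0D0 (r,kernel):
  [0] read 0x3B idx=9: raw=0x52007 flags P=1 W=1 U=1 S=0
  [1] read 0x52 idx=8: raw=0x56007 flags P=1 W=1 U=1 S=0
  [2] read 0x56 idx=14: raw=0x57007 flags P=1 W=1 U=1 S=0
  [3] read 0x57 idx=11: raw=0x5B007 flags P=1 W=1 U=1 S=0
  ⇒ phys 0x5B0D0  [4 reads]

Access #1 fault: PAGE_NOT_PRESENT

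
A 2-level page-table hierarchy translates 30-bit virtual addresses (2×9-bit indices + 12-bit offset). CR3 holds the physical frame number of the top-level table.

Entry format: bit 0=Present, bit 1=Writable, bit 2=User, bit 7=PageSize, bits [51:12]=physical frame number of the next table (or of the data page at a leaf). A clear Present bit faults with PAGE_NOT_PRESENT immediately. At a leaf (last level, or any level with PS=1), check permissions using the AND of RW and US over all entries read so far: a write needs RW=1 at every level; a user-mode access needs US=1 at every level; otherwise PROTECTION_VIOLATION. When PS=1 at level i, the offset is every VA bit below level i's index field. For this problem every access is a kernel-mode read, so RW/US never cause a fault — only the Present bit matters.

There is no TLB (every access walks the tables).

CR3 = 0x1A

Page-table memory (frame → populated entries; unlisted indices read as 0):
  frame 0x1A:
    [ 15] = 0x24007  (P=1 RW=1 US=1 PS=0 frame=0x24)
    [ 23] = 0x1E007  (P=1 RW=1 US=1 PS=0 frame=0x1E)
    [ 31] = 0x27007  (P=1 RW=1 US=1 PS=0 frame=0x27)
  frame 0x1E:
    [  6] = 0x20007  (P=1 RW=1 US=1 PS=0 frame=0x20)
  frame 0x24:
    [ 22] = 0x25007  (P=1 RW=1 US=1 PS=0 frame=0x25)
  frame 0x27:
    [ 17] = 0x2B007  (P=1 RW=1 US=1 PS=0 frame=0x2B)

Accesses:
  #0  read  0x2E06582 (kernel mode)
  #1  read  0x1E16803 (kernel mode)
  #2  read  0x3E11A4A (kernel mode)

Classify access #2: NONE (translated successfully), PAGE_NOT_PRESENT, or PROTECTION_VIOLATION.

Trace:
#0 VA=0x2E06582 (r,kernel):
  L0 @0x1A[23] → 0x1E007  P=1,RW=1,US=1,PS=0
  L1 @0x1E[6] → 0x20007  P=1,RW=1,US=1,PS=0
  ✓ 0x20582  — 2 lookups
#1 VA=0x1E16803 (r,kernel):
  L0 @0x1A[15] → 0x24007  P=1,RW=1,US=1,PS=0
  L1 @0x24[22] → 0x25007  P=1,RW=1,US=1,PS=0
  ✓ 0x25803  — 2 lookups
#2 VA=0x3E11A4A (r,kernel):
  L0 @0x1A[31] → 0x27007  P=1,RW=1,US=1,PS=0
  L1 @0x27[17] → 0x2B007  P=1,RW=1,US=1,PS=0
  ✓ 0x2BA4A  — 2 lookups

Access #2 fault: NONE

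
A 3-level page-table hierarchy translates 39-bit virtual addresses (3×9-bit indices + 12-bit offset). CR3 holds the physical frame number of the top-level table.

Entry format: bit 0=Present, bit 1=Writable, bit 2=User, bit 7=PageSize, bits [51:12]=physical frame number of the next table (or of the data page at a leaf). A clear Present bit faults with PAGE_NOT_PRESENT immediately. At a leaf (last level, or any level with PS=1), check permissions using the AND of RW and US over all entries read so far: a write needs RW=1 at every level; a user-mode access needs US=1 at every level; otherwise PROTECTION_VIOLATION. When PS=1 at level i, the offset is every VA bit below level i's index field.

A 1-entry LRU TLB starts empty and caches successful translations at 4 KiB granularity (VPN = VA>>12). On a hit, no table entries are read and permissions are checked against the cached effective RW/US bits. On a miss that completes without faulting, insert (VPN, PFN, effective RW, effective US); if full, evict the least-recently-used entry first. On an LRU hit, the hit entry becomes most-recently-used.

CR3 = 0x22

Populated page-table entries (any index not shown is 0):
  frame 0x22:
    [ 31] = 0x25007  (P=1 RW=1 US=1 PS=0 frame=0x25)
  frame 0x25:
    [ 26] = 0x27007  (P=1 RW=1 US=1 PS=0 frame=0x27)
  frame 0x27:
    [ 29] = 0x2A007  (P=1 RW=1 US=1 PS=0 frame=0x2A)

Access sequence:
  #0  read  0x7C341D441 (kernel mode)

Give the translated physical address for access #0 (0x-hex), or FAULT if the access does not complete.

Trace:
#0 VA=0x7C341D441 (r,kernel):
  [0] read 0x22 idx=31: raw=0x25007 flags P=1 W=1 U=1 S=0
  [1] read 0x25 idx=26: raw=0x27007 flags P=1 W=1 U=1 S=0
  [2] read 0x27 idx=29: raw=0x2A007 flags P=1 W=1 U=1 S=0
  ✓ 0x2A441  — 3 lookups

Access #0 PA: 0x2A441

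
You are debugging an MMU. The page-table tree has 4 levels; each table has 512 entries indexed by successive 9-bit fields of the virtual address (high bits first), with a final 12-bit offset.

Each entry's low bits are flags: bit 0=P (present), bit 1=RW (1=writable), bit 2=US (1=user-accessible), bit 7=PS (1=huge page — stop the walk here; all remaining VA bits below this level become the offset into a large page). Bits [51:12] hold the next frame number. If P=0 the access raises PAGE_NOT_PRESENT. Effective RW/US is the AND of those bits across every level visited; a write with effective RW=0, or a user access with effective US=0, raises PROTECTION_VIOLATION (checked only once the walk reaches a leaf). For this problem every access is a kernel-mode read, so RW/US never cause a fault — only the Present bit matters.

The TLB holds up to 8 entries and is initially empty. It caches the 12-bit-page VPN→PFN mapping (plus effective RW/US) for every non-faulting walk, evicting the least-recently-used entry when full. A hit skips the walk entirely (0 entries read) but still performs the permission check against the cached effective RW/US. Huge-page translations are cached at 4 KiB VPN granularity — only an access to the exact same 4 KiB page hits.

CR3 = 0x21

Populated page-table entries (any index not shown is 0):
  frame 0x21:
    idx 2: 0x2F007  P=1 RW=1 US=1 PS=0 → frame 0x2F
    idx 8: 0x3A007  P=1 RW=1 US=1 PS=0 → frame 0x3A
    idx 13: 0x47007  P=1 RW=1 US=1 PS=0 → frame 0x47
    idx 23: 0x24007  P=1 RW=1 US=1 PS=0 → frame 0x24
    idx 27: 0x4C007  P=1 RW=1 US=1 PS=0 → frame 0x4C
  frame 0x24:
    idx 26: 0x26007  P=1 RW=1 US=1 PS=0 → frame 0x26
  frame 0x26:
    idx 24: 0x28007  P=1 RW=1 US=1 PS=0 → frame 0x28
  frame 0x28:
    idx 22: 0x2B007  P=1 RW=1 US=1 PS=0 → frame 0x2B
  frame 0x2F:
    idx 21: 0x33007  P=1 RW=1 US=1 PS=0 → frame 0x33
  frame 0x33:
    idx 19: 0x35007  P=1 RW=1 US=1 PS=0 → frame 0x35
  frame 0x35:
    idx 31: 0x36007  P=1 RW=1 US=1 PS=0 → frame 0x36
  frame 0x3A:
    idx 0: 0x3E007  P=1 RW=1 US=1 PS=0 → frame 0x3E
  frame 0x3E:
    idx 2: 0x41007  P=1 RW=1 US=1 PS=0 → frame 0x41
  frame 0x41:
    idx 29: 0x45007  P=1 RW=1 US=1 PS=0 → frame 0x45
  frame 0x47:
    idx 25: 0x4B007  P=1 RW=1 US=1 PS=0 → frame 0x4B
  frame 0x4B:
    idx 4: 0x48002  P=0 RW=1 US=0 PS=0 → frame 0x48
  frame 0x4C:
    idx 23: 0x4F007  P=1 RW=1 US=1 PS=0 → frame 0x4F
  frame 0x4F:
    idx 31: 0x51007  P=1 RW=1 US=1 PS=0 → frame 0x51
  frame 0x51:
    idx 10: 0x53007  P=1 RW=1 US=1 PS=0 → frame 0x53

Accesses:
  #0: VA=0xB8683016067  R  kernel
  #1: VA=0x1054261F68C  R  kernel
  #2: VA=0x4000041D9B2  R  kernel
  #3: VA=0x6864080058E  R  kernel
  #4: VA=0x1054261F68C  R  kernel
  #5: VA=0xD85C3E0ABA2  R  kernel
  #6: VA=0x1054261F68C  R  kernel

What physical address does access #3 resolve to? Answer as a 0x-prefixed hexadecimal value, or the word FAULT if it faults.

Walk each access:
#0 VA=0xB8683016067 (r,kernel):
  lvl0: tbl 0x21, slot 23 ⇒ 0x24007 (P1/RW1/US1/PS0)
  lvl1: tbl 0x24, slot 26 ⇒ 0x26007 (P1/RW1/US1/PS0)
  lvl2: tbl 0x26, slot 24 ⇒ 0x28007 (P1/RW1/US1/PS0)
  lvl3: tbl 0x28, slot 22 ⇒ 0x2B007 (P1/RW1/US1/PS0)
  ⇒ phys 0x2B067  [4 reads]
#1 VA=0x1054261F68C (r,kernel):
  lvl0: tbl 0x21, slot 2 ⇒ 0x2F007 (P1/RW1/US1/PS0)
  lvl1: tbl 0x2F, slot 21 ⇒ 0x33007 (P1/RW1/US1/PS0)
  lvl2: tbl 0x33, slot 19 ⇒ 0x35007 (P1/RW1/US1/PS0)
  lvl3: tbl 0x35, slot 31 ⇒ 0x36007 (P1/RW1/US1/PS0)
  ⇒ phys 0x3668C  [4 reads]
#2 VA=0x4000041D9B2 (r,kernel):
  lvl0: tbl 0x21, slot 8 ⇒ 0x3A007 (P1/RW1/US1/PS0)
  lvl1: tbl 0x3A, slot 0 ⇒ 0x3E007 (P1/RW1/US1/PS0)
  lvl2: tbl 0x3E, slot 2 ⇒ 0x41007 (P1/RW1/US1/PS0)
  lvl3: tbl 0x41, slot 29 ⇒ 0x45007 (P1/RW1/US1/PS0)
  ⇒ phys 0x459B2  [4 reads]
#3 VA=0x6864080058E (r,kernel):
  lvl0: tbl 0x21, slot 13 ⇒ 0x47007 (P1/RW1/US1/PS0)
  lvl1: tbl 0x47, slot 25 ⇒ 0x4B007 (P1/RW1/US1/PS0)
  lvl2: tbl 0x4B, slot 4 ⇒ 0x48002 (P0/RW1/US0/PS0)
  ✗ PAGE_NOT_PRESENT  [3 reads]
#4 VA=0x1054261F68C (r,kernel):
  TLB hit vpn=0x1054261F → PA=0x3668C
#5 VA=0xD85C3E0ABA2 (r,kernel):
  lvl0: tbl 0x21, slot 27 ⇒ 0x4C007 (P1/RW1/US1/PS0)
  lvl1: tbl 0x4C, slot 23 ⇒ 0x4F007 (P1/RW1/US1/PS0)
  lvl2: tbl 0x4F, slot 31 ⇒ 0x51007 (P1/RW1/US1/PS0)
  lvl3: tbl 0x51, slot 10 ⇒ 0x53007 (P1/RW1/US1/PS0)
  ⇒ phys 0x53BA2  [4 reads]
#6 VA=0x1054261F68C (r,kernel):
  TLB hit vpn=0x1054261F → PA=0x3668C

Access #3 PA: FAULT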